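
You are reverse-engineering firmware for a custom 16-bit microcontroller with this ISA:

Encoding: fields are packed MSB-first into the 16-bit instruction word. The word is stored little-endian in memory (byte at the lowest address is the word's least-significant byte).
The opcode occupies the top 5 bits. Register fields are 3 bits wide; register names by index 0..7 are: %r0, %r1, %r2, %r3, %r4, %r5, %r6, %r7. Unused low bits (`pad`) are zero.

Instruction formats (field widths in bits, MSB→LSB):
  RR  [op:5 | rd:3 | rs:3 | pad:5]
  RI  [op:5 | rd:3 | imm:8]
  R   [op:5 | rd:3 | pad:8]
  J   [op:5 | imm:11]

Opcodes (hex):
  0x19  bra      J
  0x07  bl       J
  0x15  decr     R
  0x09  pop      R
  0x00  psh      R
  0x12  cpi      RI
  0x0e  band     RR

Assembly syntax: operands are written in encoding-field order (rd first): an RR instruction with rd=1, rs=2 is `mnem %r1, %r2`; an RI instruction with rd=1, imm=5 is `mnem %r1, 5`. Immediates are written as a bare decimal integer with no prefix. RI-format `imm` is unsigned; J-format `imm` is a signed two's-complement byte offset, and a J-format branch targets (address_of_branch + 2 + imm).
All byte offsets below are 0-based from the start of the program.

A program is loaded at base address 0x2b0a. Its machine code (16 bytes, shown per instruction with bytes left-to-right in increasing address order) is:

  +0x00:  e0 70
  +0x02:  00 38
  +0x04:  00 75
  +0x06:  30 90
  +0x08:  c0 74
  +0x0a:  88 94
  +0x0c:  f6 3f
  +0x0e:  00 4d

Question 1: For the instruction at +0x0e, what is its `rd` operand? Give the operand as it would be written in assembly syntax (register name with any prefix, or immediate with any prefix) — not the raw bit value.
@+0e  little-endian(00 4d) = 0x4d00
  op=0x4d00>>11=0x9 ⇒ pop (R)
  rd@[10:8]=0x5 ⇒ %r5

%r5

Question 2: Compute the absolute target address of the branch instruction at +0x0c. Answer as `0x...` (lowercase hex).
+0x0c: f6 3f ⇒ word 0x3ff6 (little)
  top 5b → 0x7 → bl [J]
  imm: (w>>0)&0x7ff=0x7f6 (s11→-10) → -10
  target = base 0x2b0a + off 0x0c + 2 + imm -10 = 0x2b0e

0x2b0e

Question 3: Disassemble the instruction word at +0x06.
cpi %r0, 48

+0x06: 30 90 ⇒ word 0x9030 (little)
  op=0x9030>>11=0x12 ⇒ cpi (RI)
  rd: (w>>8)&0x7=0x0 → %r0
  imm: (w>>0)&0xff=0x30 → 48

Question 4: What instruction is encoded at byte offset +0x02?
[02] 00 38 → 0x3800
  op=0x3800>>11=0x7 ⇒ bl (J)
  [10:0] imm=0 = 0

bl 0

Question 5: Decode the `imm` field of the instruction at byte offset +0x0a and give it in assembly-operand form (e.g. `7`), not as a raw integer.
136

+0x0a: 88 94 ⇒ word 0x9488 (little)
  top 5b → 0x12 → cpi [RI]
  rd@[10:8]=0x4 ⇒ %r4
  imm@[7:0]=0x88 ⇒ 136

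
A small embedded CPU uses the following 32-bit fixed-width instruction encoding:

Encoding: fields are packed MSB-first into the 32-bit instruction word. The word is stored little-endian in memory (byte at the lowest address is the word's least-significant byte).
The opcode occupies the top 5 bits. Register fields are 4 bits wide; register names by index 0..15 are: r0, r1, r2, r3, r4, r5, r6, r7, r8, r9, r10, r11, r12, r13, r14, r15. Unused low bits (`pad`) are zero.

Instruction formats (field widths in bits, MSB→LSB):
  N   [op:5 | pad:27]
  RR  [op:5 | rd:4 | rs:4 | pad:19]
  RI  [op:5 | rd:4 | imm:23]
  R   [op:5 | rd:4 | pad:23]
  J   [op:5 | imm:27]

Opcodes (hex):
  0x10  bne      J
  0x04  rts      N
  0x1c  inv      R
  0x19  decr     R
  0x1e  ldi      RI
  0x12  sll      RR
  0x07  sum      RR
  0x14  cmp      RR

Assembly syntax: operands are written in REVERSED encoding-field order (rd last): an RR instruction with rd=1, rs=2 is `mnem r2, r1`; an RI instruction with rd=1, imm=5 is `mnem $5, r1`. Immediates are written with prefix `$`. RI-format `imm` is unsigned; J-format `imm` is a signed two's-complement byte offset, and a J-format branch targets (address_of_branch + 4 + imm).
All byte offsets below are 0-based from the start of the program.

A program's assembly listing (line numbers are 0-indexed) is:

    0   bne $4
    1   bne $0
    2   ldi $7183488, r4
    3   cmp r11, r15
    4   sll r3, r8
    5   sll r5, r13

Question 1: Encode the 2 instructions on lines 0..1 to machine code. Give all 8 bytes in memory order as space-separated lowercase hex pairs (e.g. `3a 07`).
L0: bne op=0x10:5|imm=4:27 ⇒ 0x80000004 ⇒ little 04 00 00 80
L1: bne op=0x10:5|imm=0:27 ⇒ 0x80000000 ⇒ little 00 00 00 80

04 00 00 80 00 00 00 80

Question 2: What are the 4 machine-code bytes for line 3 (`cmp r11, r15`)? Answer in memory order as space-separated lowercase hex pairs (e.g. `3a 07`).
line 3 (cmp): pack op=0x14:5|rd=15:4|rs=11:4|pad=0:19 = 0xa7d80000; little→ 00 00 d8 a7

00 00 d8 a7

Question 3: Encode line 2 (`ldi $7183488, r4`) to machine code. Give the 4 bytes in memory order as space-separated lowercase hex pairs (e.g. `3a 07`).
2. ldi fields op=0x1e:5|rd=4:4|imm=7183488:23 → word f26d9c80h → 80 9c 6d f2

80 9c 6d f2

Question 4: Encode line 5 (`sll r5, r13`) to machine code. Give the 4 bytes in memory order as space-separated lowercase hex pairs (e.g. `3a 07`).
L5: sll op=0x12:5|rd=13:4|rs=5:4|pad=0:19 ⇒ 0x96a80000 ⇒ little 00 00 a8 96

00 00 a8 96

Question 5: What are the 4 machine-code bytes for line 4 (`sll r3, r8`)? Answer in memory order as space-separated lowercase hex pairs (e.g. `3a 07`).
L4: sll op=0x12:5|rd=8:4|rs=3:4|pad=0:19 ⇒ 0x94180000 ⇒ little 00 00 18 94

00 00 18 94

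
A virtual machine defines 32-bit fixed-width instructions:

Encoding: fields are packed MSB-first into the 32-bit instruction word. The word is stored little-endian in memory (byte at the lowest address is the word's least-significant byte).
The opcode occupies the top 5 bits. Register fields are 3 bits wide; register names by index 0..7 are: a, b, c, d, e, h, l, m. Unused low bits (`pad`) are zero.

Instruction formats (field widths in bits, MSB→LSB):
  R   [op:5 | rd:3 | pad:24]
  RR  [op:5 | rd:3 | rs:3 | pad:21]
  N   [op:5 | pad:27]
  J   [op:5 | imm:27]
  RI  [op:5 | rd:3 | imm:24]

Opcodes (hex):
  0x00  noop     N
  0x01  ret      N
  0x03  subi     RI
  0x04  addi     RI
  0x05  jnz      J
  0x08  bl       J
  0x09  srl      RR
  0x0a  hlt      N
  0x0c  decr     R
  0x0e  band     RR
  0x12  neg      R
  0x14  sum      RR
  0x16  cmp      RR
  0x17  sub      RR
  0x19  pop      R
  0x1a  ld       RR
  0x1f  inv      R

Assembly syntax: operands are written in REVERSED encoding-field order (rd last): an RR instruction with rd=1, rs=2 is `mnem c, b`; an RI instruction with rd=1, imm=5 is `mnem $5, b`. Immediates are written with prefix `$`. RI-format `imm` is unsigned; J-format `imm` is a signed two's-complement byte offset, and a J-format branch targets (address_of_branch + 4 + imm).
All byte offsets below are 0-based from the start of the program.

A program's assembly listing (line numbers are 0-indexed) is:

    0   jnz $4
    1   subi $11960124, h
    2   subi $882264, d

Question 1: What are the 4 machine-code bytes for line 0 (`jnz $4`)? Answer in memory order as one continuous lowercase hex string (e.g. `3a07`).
0. jnz fields op=0x5:5|imm=4:27 → word 28000004h → 04 00 00 28

04000028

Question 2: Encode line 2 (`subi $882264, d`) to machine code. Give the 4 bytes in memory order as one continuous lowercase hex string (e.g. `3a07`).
L2: subi op=0x3:5|rd=3:3|imm=882264:24 ⇒ 0x1b0d7658 ⇒ little 58 76 0d 1b

58760d1b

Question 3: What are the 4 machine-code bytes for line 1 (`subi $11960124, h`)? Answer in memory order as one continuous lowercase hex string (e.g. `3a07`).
1. subi fields op=0x3:5|rd=5:3|imm=11960124:24 → word 1db67f3ch → 3c 7f b6 1d

3c7fb61d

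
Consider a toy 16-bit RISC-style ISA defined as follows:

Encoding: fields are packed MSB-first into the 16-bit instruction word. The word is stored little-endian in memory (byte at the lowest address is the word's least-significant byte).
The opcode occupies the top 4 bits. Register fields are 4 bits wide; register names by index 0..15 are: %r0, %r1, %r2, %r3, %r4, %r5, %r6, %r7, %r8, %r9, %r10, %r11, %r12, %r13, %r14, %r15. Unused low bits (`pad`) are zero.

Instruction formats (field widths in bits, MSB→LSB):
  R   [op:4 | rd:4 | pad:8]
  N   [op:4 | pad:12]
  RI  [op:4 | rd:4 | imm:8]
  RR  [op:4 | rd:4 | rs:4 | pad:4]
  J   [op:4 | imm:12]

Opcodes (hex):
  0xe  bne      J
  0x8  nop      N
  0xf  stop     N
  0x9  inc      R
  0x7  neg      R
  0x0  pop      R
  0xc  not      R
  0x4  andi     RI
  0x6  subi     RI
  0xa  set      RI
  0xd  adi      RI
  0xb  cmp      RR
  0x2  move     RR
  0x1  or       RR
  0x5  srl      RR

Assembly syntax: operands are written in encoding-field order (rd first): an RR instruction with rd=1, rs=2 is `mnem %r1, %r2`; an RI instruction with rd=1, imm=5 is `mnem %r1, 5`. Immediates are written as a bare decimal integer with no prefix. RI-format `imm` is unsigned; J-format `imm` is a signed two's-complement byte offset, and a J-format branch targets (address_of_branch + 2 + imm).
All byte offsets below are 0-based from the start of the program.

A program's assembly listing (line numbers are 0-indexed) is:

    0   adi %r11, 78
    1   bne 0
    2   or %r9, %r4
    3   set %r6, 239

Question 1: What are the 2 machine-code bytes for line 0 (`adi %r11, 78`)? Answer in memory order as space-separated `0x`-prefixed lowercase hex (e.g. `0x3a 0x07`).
0x4e 0xdb

line 0 (adi): pack op=0xd:4|rd=11:4|imm=78:8 = 0xdb4e; little→ 4e db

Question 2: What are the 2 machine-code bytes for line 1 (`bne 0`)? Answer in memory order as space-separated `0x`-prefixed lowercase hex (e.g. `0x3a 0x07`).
line 1 (bne): pack op=0xe:4|imm=0:12 = 0xe000; little→ 00 e0

0x00 0xe0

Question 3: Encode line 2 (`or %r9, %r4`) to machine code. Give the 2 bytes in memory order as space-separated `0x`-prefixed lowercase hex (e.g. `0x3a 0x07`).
0x40 0x19

2. or fields op=0x1:4|rd=9:4|rs=4:4|pad=0:4 → word 1940h → 40 19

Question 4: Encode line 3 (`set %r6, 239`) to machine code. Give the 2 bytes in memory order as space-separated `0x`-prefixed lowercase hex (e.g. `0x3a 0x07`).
L3: set op=0xa:4|rd=6:4|imm=239:8 ⇒ 0xa6ef ⇒ little ef a6

0xef 0xa6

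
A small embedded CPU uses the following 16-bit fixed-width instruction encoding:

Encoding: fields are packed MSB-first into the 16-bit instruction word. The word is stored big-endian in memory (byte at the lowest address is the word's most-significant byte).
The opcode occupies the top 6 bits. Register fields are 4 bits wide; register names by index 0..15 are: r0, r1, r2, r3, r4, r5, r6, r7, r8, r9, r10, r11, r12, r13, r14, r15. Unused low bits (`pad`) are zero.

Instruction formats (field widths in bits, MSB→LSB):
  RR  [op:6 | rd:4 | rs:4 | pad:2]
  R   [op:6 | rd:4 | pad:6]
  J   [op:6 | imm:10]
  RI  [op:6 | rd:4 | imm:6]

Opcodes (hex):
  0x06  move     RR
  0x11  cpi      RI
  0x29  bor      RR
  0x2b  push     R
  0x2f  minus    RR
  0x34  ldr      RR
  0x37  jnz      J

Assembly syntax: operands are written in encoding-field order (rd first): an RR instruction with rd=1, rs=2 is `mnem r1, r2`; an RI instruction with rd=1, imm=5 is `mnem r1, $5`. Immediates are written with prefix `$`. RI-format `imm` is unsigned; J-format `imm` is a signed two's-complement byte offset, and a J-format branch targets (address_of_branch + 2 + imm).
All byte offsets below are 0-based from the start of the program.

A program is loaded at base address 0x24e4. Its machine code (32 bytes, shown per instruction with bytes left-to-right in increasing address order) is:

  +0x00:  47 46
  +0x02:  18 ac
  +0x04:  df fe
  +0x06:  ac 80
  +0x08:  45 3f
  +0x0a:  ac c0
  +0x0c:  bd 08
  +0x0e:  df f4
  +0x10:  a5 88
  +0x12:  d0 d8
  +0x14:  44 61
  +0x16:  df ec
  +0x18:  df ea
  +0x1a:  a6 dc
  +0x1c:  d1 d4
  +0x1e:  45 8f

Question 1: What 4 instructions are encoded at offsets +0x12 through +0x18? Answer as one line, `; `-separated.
ldr r3, r6; cpi r1, $33; jnz $-20; jnz $-22

off 0x12: read d0 d8 as big → 0xd0d8
  op=0xd0d8>>10=0x34 ⇒ ldr (RR)
  rd@[9:6]=0x3 ⇒ r3
  rs@[5:2]=0x6 ⇒ r6
off 0x14: read 44 61 as big → 0x4461
  op=0x4461>>10=0x11 ⇒ cpi (RI)
  rd@[9:6]=0x1 ⇒ r1
  imm@[5:0]=0x21 ⇒ $33
off 0x16: read df ec as big → 0xdfec
  op=0xdfec>>10=0x37 ⇒ jnz (J)
  imm@[9:0]=0x3ec (s10→-20) ⇒ $-20
off 0x18: read df ea as big → 0xdfea
  op=0xdfea>>10=0x37 ⇒ jnz (J)
  imm@[9:0]=0x3ea (s10→-22) ⇒ $-22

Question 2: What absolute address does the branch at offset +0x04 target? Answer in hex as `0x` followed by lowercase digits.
@+04  big-endian(df fe) = 0xdffe
  opcode bits[15:10]=0x37: jnz/J
  imm: (w>>0)&0x3ff=0x3fe (s10→-2) → $-2
  target = base 0x24e4 + off 0x04 + 2 + imm -2 = 0x24e8

0x24e8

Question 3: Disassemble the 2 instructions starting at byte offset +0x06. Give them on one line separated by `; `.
push r2; cpi r4, $63

off 0x06: read ac 80 as big → 0xac80
  top 6b → 0x2b → push [R]
  rd@[9:6]=0x2 ⇒ r2
off 0x08: read 45 3f as big → 0x453f
  top 6b → 0x11 → cpi [RI]
  rd@[9:6]=0x4 ⇒ r4
  imm@[5:0]=0x3f ⇒ $63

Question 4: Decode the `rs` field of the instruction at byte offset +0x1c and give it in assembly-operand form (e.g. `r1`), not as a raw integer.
+0x1c: d1 d4 ⇒ word 0xd1d4 (big)
  op=0xd1d4>>10=0x34 ⇒ ldr (RR)
  rd: (w>>6)&0xf=0x7 → r7
  rs: (w>>2)&0xf=0x5 → r5

r5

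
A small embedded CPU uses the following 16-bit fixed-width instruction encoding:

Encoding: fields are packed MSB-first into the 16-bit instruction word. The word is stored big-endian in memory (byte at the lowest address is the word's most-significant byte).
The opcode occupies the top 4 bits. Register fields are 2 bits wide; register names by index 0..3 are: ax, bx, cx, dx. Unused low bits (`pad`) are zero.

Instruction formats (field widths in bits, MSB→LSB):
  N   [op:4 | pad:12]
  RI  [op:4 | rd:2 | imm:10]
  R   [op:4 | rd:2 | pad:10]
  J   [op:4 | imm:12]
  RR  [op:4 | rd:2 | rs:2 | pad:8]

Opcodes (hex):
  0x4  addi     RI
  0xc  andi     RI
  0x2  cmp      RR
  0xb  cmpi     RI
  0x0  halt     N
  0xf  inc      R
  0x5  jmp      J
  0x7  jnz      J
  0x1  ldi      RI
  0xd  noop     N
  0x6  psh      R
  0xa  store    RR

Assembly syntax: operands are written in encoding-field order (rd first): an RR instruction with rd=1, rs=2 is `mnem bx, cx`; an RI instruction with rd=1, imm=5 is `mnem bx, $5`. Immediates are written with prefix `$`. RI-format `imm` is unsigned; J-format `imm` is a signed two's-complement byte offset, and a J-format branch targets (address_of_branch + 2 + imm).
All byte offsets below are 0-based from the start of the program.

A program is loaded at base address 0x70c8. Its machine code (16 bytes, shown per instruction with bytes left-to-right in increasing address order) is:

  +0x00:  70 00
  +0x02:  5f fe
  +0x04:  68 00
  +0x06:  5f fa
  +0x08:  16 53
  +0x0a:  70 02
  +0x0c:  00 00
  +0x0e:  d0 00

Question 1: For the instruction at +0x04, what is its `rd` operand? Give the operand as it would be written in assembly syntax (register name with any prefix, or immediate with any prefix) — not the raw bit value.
+0x04: 68 00 ⇒ word 0x6800 (big)
  opcode bits[15:12]=0x6: psh/R
  rd@[11:10]=0x2 ⇒ cx

cx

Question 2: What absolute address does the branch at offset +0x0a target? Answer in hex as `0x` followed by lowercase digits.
0x70d6

@+0a  big-endian(70 02) = 0x7002
  op=0x7002>>12=0x7 ⇒ jnz (J)
  imm@[11:0]=0x2 ⇒ $2
  target = base 0x70c8 + off 0x0a + 2 + imm 2 = 0x70d6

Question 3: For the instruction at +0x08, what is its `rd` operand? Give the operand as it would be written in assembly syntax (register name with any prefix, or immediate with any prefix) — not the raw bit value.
bx

@+08  big-endian(16 53) = 0x1653
  opcode bits[15:12]=0x1: ldi/RI
  [11:10] rd=1 = bx
  [9:0] imm=595 = $595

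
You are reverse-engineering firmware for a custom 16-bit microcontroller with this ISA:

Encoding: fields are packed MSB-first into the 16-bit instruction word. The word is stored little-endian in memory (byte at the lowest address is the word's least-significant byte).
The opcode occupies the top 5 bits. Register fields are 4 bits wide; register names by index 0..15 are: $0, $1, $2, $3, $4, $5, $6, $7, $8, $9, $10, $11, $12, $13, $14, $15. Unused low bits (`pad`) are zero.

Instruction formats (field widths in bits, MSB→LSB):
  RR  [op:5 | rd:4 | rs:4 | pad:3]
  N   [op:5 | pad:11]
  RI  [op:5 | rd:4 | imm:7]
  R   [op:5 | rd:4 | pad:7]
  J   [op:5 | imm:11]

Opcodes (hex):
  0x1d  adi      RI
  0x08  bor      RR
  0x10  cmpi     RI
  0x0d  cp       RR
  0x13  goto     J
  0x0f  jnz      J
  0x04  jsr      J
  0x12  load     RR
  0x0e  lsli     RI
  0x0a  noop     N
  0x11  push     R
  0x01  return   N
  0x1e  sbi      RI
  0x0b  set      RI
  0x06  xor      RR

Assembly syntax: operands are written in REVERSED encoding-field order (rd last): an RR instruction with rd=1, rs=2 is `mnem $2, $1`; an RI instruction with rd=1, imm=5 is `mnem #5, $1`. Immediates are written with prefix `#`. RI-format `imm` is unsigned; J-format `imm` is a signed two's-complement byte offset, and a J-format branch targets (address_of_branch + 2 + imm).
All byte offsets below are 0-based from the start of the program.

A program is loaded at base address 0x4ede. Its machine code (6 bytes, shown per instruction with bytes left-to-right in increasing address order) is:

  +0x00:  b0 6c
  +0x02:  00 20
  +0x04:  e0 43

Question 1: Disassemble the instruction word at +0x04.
+0x04: e0 43 ⇒ word 0x43e0 (little)
  top 5b → 0x8 → bor [RR]
  [10:7] rd=7 = $7
  [6:3] rs=12 = $12

bor $12, $7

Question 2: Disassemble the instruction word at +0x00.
@+00  little-endian(b0 6c) = 0x6cb0
  top 5b → 0xd → cp [RR]
  rd: (w>>7)&0xf=0x9 → $9
  rs: (w>>3)&0xf=0x6 → $6

cp $6, $9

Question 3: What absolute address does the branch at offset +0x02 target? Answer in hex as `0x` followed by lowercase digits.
0x4ee2

off 0x02: read 00 20 as little → 0x2000
  op=0x2000>>11=0x4 ⇒ jsr (J)
  [10:0] imm=0 = #0
  target = base 0x4ede + off 0x02 + 2 + imm 0 = 0x4ee2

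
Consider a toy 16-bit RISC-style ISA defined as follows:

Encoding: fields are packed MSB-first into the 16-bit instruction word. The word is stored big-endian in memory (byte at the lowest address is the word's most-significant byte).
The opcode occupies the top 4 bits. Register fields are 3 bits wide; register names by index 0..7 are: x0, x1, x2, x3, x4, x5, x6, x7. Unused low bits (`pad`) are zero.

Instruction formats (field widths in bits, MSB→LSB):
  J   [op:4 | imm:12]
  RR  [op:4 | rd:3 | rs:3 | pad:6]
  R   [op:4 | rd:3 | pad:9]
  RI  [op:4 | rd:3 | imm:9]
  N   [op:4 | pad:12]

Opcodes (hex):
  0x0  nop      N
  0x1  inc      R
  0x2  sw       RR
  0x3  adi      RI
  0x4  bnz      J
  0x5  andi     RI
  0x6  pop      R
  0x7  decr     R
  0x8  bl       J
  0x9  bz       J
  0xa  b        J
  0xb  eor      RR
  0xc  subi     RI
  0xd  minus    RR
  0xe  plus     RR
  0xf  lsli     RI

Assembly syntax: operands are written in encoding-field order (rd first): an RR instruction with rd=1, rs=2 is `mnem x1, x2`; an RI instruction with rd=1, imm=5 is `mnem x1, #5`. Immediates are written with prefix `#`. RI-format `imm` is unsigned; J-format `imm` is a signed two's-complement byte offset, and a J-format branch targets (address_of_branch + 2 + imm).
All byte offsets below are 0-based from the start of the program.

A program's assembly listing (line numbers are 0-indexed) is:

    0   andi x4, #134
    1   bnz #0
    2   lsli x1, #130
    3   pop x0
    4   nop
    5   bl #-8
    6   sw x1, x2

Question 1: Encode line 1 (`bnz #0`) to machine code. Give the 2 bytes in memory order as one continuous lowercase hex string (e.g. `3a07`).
L1: bnz op=0x4:4|imm=0:12 ⇒ 0x4000 ⇒ big 40 00

4000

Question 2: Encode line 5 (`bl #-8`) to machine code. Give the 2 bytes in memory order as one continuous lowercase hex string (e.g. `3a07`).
line 5 (bl): pack op=0x8:4|imm=-8:12 = 0x8ff8; big→ 8f f8

8ff8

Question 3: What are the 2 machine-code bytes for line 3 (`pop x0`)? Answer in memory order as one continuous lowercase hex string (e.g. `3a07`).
6000

line 3 (pop): pack op=0x6:4|rd=0:3|pad=0:9 = 0x6000; big→ 60 00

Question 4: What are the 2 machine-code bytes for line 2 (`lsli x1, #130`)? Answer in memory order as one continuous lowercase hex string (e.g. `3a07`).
f282

L2: lsli op=0xf:4|rd=1:3|imm=130:9 ⇒ 0xf282 ⇒ big f2 82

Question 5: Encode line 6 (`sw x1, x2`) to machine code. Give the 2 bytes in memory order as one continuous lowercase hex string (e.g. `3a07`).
6. sw fields op=0x2:4|rd=1:3|rs=2:3|pad=0:6 → word 2280h → 22 80

2280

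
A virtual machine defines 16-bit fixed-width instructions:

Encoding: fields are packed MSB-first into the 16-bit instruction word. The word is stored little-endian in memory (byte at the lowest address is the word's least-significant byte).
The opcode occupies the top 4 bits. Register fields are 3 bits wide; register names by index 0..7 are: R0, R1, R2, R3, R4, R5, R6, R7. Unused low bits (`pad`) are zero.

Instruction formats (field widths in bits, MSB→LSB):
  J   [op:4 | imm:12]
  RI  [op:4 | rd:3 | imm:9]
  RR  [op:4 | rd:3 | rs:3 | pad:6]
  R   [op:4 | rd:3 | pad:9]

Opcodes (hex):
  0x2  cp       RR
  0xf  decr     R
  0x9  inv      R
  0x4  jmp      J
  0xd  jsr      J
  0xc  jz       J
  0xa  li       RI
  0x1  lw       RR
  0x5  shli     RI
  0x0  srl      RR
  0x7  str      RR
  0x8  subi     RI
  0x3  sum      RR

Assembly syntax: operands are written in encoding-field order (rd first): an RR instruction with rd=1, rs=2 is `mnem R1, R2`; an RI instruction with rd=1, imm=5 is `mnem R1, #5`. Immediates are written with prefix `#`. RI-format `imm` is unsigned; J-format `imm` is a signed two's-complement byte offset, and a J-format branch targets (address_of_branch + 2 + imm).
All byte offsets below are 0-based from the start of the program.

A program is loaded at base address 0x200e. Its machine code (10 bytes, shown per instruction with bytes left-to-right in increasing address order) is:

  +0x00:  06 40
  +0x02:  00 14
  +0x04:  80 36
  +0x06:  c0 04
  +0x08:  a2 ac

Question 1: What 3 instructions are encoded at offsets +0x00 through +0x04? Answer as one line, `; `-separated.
+0x00: 06 40 ⇒ word 0x4006 (little)
  opcode bits[15:12]=0x4: jmp/J
  imm@[11:0]=0x6 ⇒ #6
+0x02: 00 14 ⇒ word 0x1400 (little)
  opcode bits[15:12]=0x1: lw/RR
  rd@[11:9]=0x2 ⇒ R2
  rs@[8:6]=0x0 ⇒ R0
+0x04: 80 36 ⇒ word 0x3680 (little)
  opcode bits[15:12]=0x3: sum/RR
  rd@[11:9]=0x3 ⇒ R3
  rs@[8:6]=0x2 ⇒ R2

jmp #6; lw R2, R0; sum R3, R2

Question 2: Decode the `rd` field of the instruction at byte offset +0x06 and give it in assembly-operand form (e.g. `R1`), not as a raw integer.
R2

[06] c0 04 → 0x04c0
  top 4b → 0x0 → srl [RR]
  rd: (w>>9)&0x7=0x2 → R2
  rs: (w>>6)&0x7=0x3 → R3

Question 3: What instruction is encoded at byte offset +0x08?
+0x08: a2 ac ⇒ word 0xaca2 (little)
  op=0xaca2>>12=0xa ⇒ li (RI)
  rd@[11:9]=0x6 ⇒ R6
  imm@[8:0]=0xa2 ⇒ #162

li R6, #162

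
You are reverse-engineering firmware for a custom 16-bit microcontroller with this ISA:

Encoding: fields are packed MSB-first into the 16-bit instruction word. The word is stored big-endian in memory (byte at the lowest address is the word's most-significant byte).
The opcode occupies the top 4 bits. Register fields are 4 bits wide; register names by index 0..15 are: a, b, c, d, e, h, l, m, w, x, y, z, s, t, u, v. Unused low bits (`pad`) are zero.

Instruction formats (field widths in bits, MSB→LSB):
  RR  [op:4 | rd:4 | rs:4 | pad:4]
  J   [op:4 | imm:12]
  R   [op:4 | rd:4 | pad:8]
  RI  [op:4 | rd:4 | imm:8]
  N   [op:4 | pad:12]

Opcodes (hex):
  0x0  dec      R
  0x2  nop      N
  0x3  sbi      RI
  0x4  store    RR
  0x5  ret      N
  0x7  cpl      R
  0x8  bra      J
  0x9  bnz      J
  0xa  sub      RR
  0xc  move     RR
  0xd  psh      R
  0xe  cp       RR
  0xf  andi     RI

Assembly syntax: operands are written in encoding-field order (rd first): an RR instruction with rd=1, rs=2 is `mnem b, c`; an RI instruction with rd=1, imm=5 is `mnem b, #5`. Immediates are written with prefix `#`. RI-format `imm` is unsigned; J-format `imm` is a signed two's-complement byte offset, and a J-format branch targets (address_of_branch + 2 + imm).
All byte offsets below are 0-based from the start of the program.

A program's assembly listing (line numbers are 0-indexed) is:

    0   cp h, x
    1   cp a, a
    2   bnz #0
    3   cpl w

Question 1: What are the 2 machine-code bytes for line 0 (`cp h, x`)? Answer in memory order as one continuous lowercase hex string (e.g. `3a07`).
e590

0. cp fields op=0xe:4|rd=5:4|rs=9:4|pad=0:4 → word e590h → e5 90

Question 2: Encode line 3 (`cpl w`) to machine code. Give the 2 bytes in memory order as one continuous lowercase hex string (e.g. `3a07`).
7800

L3: cpl op=0x7:4|rd=8:4|pad=0:8 ⇒ 0x7800 ⇒ big 78 00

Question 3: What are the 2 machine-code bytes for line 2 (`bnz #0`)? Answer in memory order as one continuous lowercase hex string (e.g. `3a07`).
2. bnz fields op=0x9:4|imm=0:12 → word 9000h → 90 00

9000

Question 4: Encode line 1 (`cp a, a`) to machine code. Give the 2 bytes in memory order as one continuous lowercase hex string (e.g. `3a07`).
e000

1. cp fields op=0xe:4|rd=0:4|rs=0:4|pad=0:4 → word e000h → e0 00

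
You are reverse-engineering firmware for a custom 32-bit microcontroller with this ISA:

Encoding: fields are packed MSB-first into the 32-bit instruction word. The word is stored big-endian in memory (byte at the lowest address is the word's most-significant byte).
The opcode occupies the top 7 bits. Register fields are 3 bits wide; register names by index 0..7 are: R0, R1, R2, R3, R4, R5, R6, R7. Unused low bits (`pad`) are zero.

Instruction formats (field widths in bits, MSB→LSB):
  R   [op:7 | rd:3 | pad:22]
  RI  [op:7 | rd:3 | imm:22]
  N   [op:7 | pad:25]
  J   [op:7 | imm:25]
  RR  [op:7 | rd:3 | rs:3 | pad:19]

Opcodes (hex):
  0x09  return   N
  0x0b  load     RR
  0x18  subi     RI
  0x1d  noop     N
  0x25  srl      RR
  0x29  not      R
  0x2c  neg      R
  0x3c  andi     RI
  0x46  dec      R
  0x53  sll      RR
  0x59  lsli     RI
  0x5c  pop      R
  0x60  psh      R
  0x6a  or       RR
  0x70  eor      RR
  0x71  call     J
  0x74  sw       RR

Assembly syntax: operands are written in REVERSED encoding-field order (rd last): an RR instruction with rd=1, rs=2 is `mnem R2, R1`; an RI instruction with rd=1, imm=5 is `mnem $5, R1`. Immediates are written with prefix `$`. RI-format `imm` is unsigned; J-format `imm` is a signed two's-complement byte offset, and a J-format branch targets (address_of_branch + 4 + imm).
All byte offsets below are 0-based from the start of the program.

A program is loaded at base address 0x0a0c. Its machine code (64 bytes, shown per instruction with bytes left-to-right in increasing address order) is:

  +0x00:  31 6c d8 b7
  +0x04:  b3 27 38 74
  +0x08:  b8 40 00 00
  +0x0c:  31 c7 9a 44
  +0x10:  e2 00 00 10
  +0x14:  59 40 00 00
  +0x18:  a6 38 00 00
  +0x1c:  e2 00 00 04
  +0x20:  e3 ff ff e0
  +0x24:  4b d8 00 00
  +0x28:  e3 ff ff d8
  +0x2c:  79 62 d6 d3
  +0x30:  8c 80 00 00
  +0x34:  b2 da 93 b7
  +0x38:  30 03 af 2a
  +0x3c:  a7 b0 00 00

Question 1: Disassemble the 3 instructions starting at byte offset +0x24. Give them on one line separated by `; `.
srl R3, R7; call $-40; andi $2283219, R5

@+24  big-endian(4b d8 00 00) = 0x4bd80000
  op=0x4bd80000>>25=0x25 ⇒ srl (RR)
  [24:22] rd=7 = R7
  [21:19] rs=3 = R3
@+28  big-endian(e3 ff ff d8) = 0xe3ffffd8
  op=0xe3ffffd8>>25=0x71 ⇒ call (J)
  [24:0] imm=33554392 (s25→-40) = $-40
@+2c  big-endian(79 62 d6 d3) = 0x7962d6d3
  op=0x7962d6d3>>25=0x3c ⇒ andi (RI)
  [24:22] rd=5 = R5
  [21:0] imm=2283219 = $2283219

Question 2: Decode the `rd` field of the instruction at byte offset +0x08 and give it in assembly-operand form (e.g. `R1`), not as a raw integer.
[08] b8 40 00 00 → 0xb8400000
  top 7b → 0x5c → pop [R]
  rd: (w>>22)&0x7=0x1 → R1

R1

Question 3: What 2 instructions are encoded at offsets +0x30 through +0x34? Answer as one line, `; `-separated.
dec R2; lsli $1741751, R3

[30] 8c 80 00 00 → 0x8c800000
  top 7b → 0x46 → dec [R]
  [24:22] rd=2 = R2
[34] b2 da 93 b7 → 0xb2da93b7
  top 7b → 0x59 → lsli [RI]
  [24:22] rd=3 = R3
  [21:0] imm=1741751 = $1741751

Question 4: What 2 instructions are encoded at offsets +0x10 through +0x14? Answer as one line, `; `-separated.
@+10  big-endian(e2 00 00 10) = 0xe2000010
  top 7b → 0x71 → call [J]
  imm@[24:0]=0x10 ⇒ $16
@+14  big-endian(59 40 00 00) = 0x59400000
  top 7b → 0x2c → neg [R]
  rd@[24:22]=0x5 ⇒ R5

call $16; neg R5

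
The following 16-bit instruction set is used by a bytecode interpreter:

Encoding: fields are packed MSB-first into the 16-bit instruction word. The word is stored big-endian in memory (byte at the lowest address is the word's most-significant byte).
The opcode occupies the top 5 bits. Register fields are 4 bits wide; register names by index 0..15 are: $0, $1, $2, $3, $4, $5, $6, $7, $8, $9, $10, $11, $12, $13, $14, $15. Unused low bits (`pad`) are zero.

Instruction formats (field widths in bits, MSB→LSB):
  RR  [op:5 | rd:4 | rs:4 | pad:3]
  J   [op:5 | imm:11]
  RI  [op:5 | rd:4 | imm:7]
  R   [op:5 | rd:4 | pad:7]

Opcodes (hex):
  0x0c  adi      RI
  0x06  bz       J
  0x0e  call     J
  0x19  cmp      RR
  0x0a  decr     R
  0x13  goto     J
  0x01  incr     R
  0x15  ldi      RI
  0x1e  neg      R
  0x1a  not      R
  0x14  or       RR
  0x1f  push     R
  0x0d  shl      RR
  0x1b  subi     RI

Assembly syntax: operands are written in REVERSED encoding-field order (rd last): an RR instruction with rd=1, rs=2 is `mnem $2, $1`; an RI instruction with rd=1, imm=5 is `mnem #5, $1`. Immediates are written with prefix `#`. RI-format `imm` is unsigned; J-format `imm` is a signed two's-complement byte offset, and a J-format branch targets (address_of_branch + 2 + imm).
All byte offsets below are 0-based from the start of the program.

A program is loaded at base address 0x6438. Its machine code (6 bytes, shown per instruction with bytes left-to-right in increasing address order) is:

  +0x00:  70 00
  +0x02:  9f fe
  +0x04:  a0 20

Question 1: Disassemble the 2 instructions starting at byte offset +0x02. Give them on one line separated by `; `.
+0x02: 9f fe ⇒ word 0x9ffe (big)
  opcode bits[15:11]=0x13: goto/J
  imm: (w>>0)&0x7ff=0x7fe (s11→-2) → #-2
+0x04: a0 20 ⇒ word 0xa020 (big)
  opcode bits[15:11]=0x14: or/RR
  rd: (w>>7)&0xf=0x0 → $0
  rs: (w>>3)&0xf=0x4 → $4

goto #-2; or $4, $0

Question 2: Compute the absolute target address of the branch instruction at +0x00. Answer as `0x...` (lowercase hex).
0x643a

off 0x00: read 70 00 as big → 0x7000
  op=0x7000>>11=0xe ⇒ call (J)
  imm: (w>>0)&0x7ff=0x0 → #0
  target = base 0x6438 + off 0x00 + 2 + imm 0 = 0x643a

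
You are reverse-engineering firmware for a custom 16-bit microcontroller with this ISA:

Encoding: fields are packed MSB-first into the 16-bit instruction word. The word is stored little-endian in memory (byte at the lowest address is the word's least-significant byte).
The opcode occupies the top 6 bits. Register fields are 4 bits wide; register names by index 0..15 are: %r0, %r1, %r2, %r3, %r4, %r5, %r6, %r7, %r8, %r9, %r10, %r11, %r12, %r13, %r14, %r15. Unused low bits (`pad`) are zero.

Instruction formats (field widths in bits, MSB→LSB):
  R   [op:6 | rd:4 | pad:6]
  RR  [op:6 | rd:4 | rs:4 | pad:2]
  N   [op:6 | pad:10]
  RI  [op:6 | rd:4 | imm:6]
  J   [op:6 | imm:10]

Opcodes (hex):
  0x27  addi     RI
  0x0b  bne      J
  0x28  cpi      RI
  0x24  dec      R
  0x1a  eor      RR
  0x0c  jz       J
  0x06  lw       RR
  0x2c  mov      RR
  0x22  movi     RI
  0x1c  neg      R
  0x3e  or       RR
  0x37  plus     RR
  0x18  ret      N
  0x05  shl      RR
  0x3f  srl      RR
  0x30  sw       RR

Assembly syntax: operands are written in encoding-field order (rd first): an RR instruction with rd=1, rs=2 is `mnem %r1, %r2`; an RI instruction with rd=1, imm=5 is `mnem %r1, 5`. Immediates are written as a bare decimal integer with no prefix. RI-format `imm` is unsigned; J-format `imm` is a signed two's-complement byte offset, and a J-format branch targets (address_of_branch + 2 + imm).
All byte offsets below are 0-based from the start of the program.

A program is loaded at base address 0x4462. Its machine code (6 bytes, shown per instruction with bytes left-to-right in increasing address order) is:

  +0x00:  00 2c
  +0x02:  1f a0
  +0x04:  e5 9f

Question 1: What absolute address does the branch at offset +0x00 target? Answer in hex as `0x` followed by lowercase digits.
0x4464

[00] 00 2c → 0x2c00
  top 6b → 0xb → bne [J]
  [9:0] imm=0 = 0
  target = base 0x4462 + off 0x00 + 2 + imm 0 = 0x4464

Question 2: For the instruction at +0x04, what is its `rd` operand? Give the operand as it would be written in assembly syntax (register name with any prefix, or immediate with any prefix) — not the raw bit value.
%r15

+0x04: e5 9f ⇒ word 0x9fe5 (little)
  top 6b → 0x27 → addi [RI]
  rd: (w>>6)&0xf=0xf → %r15
  imm: (w>>0)&0x3f=0x25 → 37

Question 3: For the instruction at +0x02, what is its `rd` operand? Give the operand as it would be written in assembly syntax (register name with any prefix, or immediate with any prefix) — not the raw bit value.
off 0x02: read 1f a0 as little → 0xa01f
  op=0xa01f>>10=0x28 ⇒ cpi (RI)
  rd: (w>>6)&0xf=0x0 → %r0
  imm: (w>>0)&0x3f=0x1f → 31

%r0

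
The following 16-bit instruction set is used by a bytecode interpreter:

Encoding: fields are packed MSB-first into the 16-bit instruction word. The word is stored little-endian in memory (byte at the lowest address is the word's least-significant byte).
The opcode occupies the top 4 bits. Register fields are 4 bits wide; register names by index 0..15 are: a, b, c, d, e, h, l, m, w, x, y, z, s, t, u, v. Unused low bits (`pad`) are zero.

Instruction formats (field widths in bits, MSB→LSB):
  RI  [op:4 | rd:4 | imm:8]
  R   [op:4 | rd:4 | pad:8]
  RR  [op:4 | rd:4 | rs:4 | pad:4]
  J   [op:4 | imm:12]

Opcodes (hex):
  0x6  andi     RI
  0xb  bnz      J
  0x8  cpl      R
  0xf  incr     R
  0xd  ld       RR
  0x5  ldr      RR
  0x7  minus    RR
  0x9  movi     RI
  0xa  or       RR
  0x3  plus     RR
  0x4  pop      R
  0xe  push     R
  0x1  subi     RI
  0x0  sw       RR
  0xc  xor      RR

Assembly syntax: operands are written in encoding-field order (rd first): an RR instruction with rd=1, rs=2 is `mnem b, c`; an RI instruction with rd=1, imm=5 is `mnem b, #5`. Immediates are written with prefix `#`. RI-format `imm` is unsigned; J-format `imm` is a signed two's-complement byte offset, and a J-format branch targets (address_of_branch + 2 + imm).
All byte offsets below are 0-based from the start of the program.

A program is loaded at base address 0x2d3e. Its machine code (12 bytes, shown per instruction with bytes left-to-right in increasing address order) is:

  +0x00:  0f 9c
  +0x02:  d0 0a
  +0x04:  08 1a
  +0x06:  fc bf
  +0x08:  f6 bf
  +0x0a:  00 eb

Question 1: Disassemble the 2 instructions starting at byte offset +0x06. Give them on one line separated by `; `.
[06] fc bf → 0xbffc
  top 4b → 0xb → bnz [J]
  imm: (w>>0)&0xfff=0xffc (s12→-4) → #-4
[08] f6 bf → 0xbff6
  top 4b → 0xb → bnz [J]
  imm: (w>>0)&0xfff=0xff6 (s12→-10) → #-10

bnz #-4; bnz #-10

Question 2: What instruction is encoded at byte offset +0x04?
[04] 08 1a → 0x1a08
  top 4b → 0x1 → subi [RI]
  rd@[11:8]=0xa ⇒ y
  imm@[7:0]=0x8 ⇒ #8

subi y, #8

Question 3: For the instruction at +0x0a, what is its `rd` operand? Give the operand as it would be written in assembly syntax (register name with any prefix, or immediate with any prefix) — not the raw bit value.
off 0x0a: read 00 eb as little → 0xeb00
  top 4b → 0xe → push [R]
  rd: (w>>8)&0xf=0xb → z

z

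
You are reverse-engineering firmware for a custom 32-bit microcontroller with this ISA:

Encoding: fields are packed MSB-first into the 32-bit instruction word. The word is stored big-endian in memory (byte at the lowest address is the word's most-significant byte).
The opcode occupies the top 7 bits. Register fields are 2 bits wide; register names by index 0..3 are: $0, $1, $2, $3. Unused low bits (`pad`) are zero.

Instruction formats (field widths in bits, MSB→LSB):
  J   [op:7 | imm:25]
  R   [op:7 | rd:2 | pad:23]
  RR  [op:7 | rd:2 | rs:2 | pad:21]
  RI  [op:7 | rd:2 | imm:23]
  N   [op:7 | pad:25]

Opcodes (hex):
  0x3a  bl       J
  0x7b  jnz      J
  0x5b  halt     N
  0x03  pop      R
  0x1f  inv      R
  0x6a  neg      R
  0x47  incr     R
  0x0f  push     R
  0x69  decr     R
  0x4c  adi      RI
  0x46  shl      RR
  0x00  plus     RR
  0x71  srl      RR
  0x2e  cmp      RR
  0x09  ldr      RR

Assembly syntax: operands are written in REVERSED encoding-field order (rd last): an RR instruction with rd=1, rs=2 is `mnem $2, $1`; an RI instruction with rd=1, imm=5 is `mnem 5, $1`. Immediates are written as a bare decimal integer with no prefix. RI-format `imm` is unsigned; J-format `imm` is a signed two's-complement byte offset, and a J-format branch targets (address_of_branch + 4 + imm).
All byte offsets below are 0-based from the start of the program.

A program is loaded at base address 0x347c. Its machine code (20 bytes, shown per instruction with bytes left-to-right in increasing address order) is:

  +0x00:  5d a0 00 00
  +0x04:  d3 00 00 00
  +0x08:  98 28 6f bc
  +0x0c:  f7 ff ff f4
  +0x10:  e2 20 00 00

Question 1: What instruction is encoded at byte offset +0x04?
@+04  big-endian(d3 00 00 00) = 0xd3000000
  top 7b → 0x69 → decr [R]
  rd@[24:23]=0x2 ⇒ $2

decr $2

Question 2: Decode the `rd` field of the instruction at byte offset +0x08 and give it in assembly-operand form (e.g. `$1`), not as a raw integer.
$0

+0x08: 98 28 6f bc ⇒ word 0x98286fbc (big)
  op=0x98286fbc>>25=0x4c ⇒ adi (RI)
  rd: (w>>23)&0x3=0x0 → $0
  imm: (w>>0)&0x7fffff=0x286fbc → 2650044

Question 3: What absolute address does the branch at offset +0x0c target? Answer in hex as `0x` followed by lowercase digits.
0x3480

@+0c  big-endian(f7 ff ff f4) = 0xf7fffff4
  op=0xf7fffff4>>25=0x7b ⇒ jnz (J)
  imm@[24:0]=0x1fffff4 (s25→-12) ⇒ -12
  target = base 0x347c + off 0x0c + 4 + imm -12 = 0x3480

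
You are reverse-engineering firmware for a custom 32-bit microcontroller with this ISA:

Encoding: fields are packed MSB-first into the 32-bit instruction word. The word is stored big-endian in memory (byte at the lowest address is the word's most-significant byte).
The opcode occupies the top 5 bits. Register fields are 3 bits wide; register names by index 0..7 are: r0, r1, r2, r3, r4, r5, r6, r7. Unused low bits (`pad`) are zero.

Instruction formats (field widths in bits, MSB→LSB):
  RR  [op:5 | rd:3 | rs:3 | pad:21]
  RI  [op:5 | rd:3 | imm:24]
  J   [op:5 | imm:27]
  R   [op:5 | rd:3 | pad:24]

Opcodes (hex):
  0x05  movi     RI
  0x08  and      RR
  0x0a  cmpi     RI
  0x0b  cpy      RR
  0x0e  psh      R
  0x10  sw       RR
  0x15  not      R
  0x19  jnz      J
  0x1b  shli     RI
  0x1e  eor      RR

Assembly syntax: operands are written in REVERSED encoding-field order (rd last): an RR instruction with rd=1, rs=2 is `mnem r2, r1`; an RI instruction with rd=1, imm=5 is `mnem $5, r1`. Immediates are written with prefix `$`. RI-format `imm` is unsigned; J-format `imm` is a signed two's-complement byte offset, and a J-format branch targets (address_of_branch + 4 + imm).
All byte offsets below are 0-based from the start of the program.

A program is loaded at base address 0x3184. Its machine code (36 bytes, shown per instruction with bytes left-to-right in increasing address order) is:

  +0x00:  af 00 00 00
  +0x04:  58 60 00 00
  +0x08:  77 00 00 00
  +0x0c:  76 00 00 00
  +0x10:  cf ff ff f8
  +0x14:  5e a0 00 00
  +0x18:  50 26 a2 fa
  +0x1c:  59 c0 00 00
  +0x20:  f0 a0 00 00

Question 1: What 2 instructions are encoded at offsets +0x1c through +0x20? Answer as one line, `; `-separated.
cpy r6, r1; eor r5, r0

@+1c  big-endian(59 c0 00 00) = 0x59c00000
  opcode bits[31:27]=0xb: cpy/RR
  rd: (w>>24)&0x7=0x1 → r1
  rs: (w>>21)&0x7=0x6 → r6
@+20  big-endian(f0 a0 00 00) = 0xf0a00000
  opcode bits[31:27]=0x1e: eor/RR
  rd: (w>>24)&0x7=0x0 → r0
  rs: (w>>21)&0x7=0x5 → r5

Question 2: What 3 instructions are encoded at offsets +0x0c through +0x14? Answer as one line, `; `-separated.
[0c] 76 00 00 00 → 0x76000000
  opcode bits[31:27]=0xe: psh/R
  [26:24] rd=6 = r6
[10] cf ff ff f8 → 0xcffffff8
  opcode bits[31:27]=0x19: jnz/J
  [26:0] imm=134217720 (s27→-8) = $-8
[14] 5e a0 00 00 → 0x5ea00000
  opcode bits[31:27]=0xb: cpy/RR
  [26:24] rd=6 = r6
  [23:21] rs=5 = r5

psh r6; jnz $-8; cpy r5, r6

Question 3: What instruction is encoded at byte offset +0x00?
not r7

off 0x00: read af 00 00 00 as big → 0xaf000000
  op=0xaf000000>>27=0x15 ⇒ not (R)
  rd: (w>>24)&0x7=0x7 → r7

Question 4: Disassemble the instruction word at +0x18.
cmpi $2532090, r0

@+18  big-endian(50 26 a2 fa) = 0x5026a2fa
  op=0x5026a2fa>>27=0xa ⇒ cmpi (RI)
  [26:24] rd=0 = r0
  [23:0] imm=2532090 = $2532090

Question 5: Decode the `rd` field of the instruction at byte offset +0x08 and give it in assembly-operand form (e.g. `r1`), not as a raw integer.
+0x08: 77 00 00 00 ⇒ word 0x77000000 (big)
  opcode bits[31:27]=0xe: psh/R
  rd@[26:24]=0x7 ⇒ r7

r7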